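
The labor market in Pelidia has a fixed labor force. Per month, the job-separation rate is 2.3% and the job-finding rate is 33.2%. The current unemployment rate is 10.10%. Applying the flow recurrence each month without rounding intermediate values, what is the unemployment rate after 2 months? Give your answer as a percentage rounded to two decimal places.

With a fixed labor force, u_{t+1} = u_t + s·(1−u_t) − f·u_t = u_t·(1−s−f) + s.
Here 1−s−f = 0.645 and s = 0.023.
u_1 = 0.101000 × 0.645 + 0.023 = 0.088145.
u_2 = 0.088145 × 0.645 + 0.023 = 0.079854.

Unemployment rate after two months ≈ 7.99%.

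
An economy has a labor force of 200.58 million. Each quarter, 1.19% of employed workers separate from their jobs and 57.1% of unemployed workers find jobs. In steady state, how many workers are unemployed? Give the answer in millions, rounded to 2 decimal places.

About 4.09 million are unemployed in steady state.

Steady-state unemployment rate u* = s/(s+f) = 1.19/(1.19+57.1) = 0.020415.
Unemployed = u* × labor force = 0.020415 × 200.58 ≈ 4.09 million.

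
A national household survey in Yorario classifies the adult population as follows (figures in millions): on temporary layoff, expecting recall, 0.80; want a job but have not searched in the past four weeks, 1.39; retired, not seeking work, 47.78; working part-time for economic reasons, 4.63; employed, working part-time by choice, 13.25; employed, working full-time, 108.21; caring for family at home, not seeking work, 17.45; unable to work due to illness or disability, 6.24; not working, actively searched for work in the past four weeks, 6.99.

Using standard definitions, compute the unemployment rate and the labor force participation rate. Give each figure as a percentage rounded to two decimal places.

Unemployment rate ≈ 5.82%; labor force participation rate ≈ 64.76%.

Employed = 4.63 + 13.25 + 108.21 = 126.09 million (anyone who worked, including part-time for economic reasons, counts as employed).
Unemployed = 0.80 + 6.99 = 7.79 million (jobless and actively searching, or on temporary layoff).
Labor force = 126.09 + 7.79 = 133.88 million.
Not in labor force = 1.39 + 47.78 + 17.45 + 6.24 = 72.86 million (those not working and not actively searching are outside the labor force — including those who want a job but have given up searching).
Civilian working-age population = 133.88 + 72.86 = 206.74 million.
Unemployment rate = 7.79 / 133.88 = 5.82%.
Labor force participation rate = 133.88 / 206.74 = 64.76%.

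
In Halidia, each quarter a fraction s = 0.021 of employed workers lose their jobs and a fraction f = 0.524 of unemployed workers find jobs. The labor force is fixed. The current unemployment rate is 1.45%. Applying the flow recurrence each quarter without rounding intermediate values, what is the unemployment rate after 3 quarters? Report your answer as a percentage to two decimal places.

Unemployment rate after three quarters ≈ 3.63%.

With a fixed labor force, u_{t+1} = u_t + s·(1−u_t) − f·u_t = u_t·(1−s−f) + s.
Here 1−s−f = 0.455 and s = 0.021.
u_1 = 0.014500 × 0.455 + 0.021 = 0.027598.
u_2 = 0.027598 × 0.455 + 0.021 = 0.033557.
u_3 = 0.033557 × 0.455 + 0.021 = 0.036268.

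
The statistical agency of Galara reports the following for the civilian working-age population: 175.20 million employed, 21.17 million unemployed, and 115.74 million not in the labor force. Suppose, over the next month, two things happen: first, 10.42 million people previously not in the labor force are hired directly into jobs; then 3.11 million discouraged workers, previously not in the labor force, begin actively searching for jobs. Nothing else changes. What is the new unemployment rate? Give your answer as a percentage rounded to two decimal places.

Initially, labor force = 175.20 + 21.17 = 196.37 million, so u = 21.17/196.37 = 10.78%.
After the first change, employed and labor force both rise by 10.42; unemployed unchanged → E = 185.62, U = 21.17, labor force = 206.79 million.
After the second change, unemployed and labor force both rise by 3.11 → E = 185.62, U = 24.28, labor force = 209.90 million.
New unemployment rate = 24.28 / 209.90 = 11.57%.

New unemployment rate ≈ 11.57%.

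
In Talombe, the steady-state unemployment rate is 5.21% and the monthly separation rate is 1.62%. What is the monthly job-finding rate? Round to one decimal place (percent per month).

From u* = s/(s+f): f = s·(1−u)/u.
f = 1.62 × (1 − 0.0521) / 0.0521 = 1.5356 / 0.0521 ≈ 29.5% per month.

Job-finding rate ≈ 29.5% per month.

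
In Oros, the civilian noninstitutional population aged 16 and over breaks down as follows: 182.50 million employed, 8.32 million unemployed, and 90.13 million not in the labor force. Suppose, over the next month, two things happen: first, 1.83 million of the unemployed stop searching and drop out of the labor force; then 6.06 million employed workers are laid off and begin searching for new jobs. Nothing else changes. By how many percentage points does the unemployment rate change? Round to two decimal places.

Initially, labor force = 182.50 + 8.32 = 190.82 million, so u = 8.32/190.82 = 4.36%.
After the first change, unemployed and labor force both fall by 1.83 → E = 182.50, U = 6.49, labor force = 188.99 million.
After the second change, employed falls and unemployed rises by 6.06; labor force unchanged → E = 176.44, U = 12.55, labor force = 188.99 million.
New unemployment rate = 12.55 / 188.99 = 6.64%.
Change = 6.64% − 4.36% = +2.28 percentage points.

The unemployment rate changes by +2.28 percentage points.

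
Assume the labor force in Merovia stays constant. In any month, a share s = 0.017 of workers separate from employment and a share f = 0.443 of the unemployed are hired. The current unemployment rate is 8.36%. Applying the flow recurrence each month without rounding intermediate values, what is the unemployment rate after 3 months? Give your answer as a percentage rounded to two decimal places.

With a fixed labor force, u_{t+1} = u_t + s·(1−u_t) − f·u_t = u_t·(1−s−f) + s.
Here 1−s−f = 0.540 and s = 0.017.
u_1 = 0.083600 × 0.540 + 0.017 = 0.062144.
u_2 = 0.062144 × 0.540 + 0.017 = 0.050558.
u_3 = 0.050558 × 0.540 + 0.017 = 0.044301.

Unemployment rate after three months ≈ 4.43%.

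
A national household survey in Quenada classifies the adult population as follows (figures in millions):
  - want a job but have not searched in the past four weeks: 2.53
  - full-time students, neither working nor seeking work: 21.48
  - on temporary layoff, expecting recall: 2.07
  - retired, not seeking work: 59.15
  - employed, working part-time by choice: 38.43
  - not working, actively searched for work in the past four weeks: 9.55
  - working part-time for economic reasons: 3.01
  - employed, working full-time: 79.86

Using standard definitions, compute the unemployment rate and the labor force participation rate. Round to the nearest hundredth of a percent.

Employed = 38.43 + 3.01 + 79.86 = 121.30 million (anyone who worked, including part-time for economic reasons, counts as employed).
Unemployed = 2.07 + 9.55 = 11.62 million (jobless and actively searching, or on temporary layoff).
Labor force = 121.30 + 11.62 = 132.92 million.
Not in labor force = 2.53 + 21.48 + 59.15 = 83.16 million (those not working and not actively searching are outside the labor force — including those who want a job but have given up searching).
Civilian working-age population = 132.92 + 83.16 = 216.08 million.
Unemployment rate = 11.62 / 132.92 = 8.74%.
Labor force participation rate = 132.92 / 216.08 = 61.51%.

Unemployment rate ≈ 8.74%; labor force participation rate ≈ 61.51%.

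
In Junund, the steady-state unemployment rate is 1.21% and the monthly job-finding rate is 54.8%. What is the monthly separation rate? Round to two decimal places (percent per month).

Separation rate ≈ 0.67% per month.

From u* = s/(s+f): s = u·f/(1−u).
s = 0.0121 × 54.8 / (1 − 0.0121) = 0.6631 / 0.9879 ≈ 0.67% per month.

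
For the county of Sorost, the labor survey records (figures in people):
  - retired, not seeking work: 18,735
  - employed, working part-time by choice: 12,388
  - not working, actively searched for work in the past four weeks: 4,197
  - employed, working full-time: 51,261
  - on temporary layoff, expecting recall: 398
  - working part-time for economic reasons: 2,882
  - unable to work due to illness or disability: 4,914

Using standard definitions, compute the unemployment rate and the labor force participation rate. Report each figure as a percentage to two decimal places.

Employed = 12,388 + 51,261 + 2,882 = 66,531 (anyone who worked, including part-time for economic reasons, counts as employed).
Unemployed = 4,197 + 398 = 4,595 (jobless and actively searching, or on temporary layoff).
Labor force = 66,531 + 4,595 = 71,126.
Not in labor force = 18,735 + 4,914 = 23,649 (those not working and not actively searching are outside the labor force).
Civilian working-age population = 71,126 + 23,649 = 94,775.
Unemployment rate = 4,595 / 71,126 = 6.46%.
Labor force participation rate = 71,126 / 94,775 = 75.05%.

Unemployment rate ≈ 6.46%; labor force participation rate ≈ 75.05%.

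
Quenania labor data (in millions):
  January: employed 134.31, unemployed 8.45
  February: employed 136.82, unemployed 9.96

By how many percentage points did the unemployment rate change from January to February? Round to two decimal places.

The unemployment rate changed by +0.87 percentage points.

January: labor force = 134.31 + 8.45 = 142.76; u = 8.45/142.76 = 5.92%.
February: labor force = 136.82 + 9.96 = 146.78; u = 9.96/146.78 = 6.79%.
Change = 6.79% − 5.92% = +0.87 pp.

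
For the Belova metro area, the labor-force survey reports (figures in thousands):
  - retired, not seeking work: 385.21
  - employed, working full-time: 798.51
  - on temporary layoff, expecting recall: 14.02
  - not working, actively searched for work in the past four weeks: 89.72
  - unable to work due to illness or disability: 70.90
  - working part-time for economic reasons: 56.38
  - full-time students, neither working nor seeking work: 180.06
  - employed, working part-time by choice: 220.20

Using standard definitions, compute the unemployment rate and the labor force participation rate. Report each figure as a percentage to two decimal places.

Unemployment rate ≈ 8.80%; labor force participation rate ≈ 64.95%.

Employed = 798.51 + 56.38 + 220.20 = 1,075.09 thousand (anyone who worked, including part-time for economic reasons, counts as employed).
Unemployed = 14.02 + 89.72 = 103.74 thousand (jobless and actively searching, or on temporary layoff).
Labor force = 1,075.09 + 103.74 = 1,178.83 thousand.
Not in labor force = 385.21 + 70.90 + 180.06 = 636.17 thousand (those not working and not actively searching are outside the labor force).
Civilian working-age population = 1,178.83 + 636.17 = 1,815.00 thousand.
Unemployment rate = 103.74 / 1,178.83 = 8.80%.
Labor force participation rate = 1,178.83 / 1,815.00 = 64.95%.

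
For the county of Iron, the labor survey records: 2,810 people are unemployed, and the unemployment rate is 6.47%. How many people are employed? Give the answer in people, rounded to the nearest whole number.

Labor force = U / u = 2,810 / 0.0647 ≈ 43,431.
Employed = labor force − unemployed = 43,431 − 2,810 = 40,621.

About 40,621 are employed.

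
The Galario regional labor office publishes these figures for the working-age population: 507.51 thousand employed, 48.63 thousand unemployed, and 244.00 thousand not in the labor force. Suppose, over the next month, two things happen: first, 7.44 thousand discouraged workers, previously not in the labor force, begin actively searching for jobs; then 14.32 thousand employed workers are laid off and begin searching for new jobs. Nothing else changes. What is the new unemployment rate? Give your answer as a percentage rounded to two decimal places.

New unemployment rate ≈ 12.49%.

Initially, labor force = 507.51 + 48.63 = 556.14 thousand, so u = 48.63/556.14 = 8.74%.
After the first change, unemployed and labor force both rise by 7.44 → E = 507.51, U = 56.07, labor force = 563.58 thousand.
After the second change, employed falls and unemployed rises by 14.32; labor force unchanged → E = 493.19, U = 70.39, labor force = 563.58 thousand.
New unemployment rate = 70.39 / 563.58 = 12.49%.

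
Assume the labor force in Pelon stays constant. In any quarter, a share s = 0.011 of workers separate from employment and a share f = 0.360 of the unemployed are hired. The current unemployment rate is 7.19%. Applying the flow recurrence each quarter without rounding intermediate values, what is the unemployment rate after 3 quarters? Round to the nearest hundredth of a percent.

With a fixed labor force, u_{t+1} = u_t + s·(1−u_t) − f·u_t = u_t·(1−s−f) + s.
Here 1−s−f = 0.629 and s = 0.011.
u_1 = 0.071900 × 0.629 + 0.011 = 0.056225.
u_2 = 0.056225 × 0.629 + 0.011 = 0.046366.
u_3 = 0.046366 × 0.629 + 0.011 = 0.040164.

Unemployment rate after three quarters ≈ 4.02%.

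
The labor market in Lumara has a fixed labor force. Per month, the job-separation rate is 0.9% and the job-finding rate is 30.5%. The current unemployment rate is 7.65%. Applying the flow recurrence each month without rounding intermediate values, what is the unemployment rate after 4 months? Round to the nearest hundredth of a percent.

Unemployment rate after four months ≈ 3.93%.

With a fixed labor force, u_{t+1} = u_t + s·(1−u_t) − f·u_t = u_t·(1−s−f) + s.
Here 1−s−f = 0.686 and s = 0.009.
u_1 = 0.076500 × 0.686 + 0.009 = 0.061479.
u_2 = 0.061479 × 0.686 + 0.009 = 0.051175.
u_3 = 0.051175 × 0.686 + 0.009 = 0.044106.
u_4 = 0.044106 × 0.686 + 0.009 = 0.039257.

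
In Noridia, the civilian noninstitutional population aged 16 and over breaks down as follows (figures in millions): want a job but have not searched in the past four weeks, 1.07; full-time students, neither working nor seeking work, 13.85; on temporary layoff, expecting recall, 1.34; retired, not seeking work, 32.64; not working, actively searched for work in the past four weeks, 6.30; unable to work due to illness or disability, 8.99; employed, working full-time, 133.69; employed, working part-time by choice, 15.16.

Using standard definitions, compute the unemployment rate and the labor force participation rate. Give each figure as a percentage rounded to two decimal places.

Employed = 133.69 + 15.16 = 148.85 million.
Unemployed = 1.34 + 6.30 = 7.64 million (jobless and actively searching, or on temporary layoff).
Labor force = 148.85 + 7.64 = 156.49 million.
Not in labor force = 1.07 + 13.85 + 32.64 + 8.99 = 56.55 million (those not working and not actively searching are outside the labor force — including those who want a job but have given up searching).
Civilian working-age population = 156.49 + 56.55 = 213.04 million.
Unemployment rate = 7.64 / 156.49 = 4.88%.
Labor force participation rate = 156.49 / 213.04 = 73.46%.

Unemployment rate ≈ 4.88%; labor force participation rate ≈ 73.46%.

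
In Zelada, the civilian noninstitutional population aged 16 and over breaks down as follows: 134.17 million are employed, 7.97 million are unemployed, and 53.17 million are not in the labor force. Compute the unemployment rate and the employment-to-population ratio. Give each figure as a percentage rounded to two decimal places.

Labor force = employed + unemployed = 134.17 + 7.97 = 142.14 million.
Working-age population = 142.14 + 53.17 = 195.31 million.
Unemployment rate = 7.97 / 142.14 = 5.61%.
Employment-population ratio = 134.17 / 195.31 = 68.70%.

Unemployment rate ≈ 5.61%; employment-population ratio ≈ 68.70%.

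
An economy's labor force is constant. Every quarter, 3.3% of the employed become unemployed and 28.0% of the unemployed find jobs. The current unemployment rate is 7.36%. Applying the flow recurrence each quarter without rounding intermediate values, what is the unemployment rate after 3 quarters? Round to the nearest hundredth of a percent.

With a fixed labor force, u_{t+1} = u_t + s·(1−u_t) − f·u_t = u_t·(1−s−f) + s.
Here 1−s−f = 0.687 and s = 0.033.
u_1 = 0.073600 × 0.687 + 0.033 = 0.083563.
u_2 = 0.083563 × 0.687 + 0.033 = 0.090408.
u_3 = 0.090408 × 0.687 + 0.033 = 0.095110.

Unemployment rate after three quarters ≈ 9.51%.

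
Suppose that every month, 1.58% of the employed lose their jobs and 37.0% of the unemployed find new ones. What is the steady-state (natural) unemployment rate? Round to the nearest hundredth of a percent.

Steady-state unemployment rate ≈ 4.10%.

At steady state the flows balance: s·E = f·U, so U/(E+U) = s/(s+f).
u* = 1.58 / (1.58 + 37.0) = 1.58 / 38.58 = 4.10%.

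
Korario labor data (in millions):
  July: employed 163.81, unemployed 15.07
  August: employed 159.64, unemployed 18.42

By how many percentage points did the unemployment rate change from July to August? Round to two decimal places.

The unemployment rate changed by +1.92 percentage points.

July: labor force = 163.81 + 15.07 = 178.88; u = 15.07/178.88 = 8.42%.
August: labor force = 159.64 + 18.42 = 178.06; u = 18.42/178.06 = 10.34%.
Change = 10.34% − 8.42% = +1.92 pp.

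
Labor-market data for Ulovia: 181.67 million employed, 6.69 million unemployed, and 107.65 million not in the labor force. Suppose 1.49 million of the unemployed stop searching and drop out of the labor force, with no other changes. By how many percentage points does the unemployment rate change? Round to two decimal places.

Initially, labor force = 181.67 + 6.69 = 188.36 million, so u = 6.69/188.36 = 3.55%.
After the change, unemployed and labor force both fall by 1.49 → E = 181.67, U = 5.20, labor force = 186.87 million.
New unemployment rate = 5.20 / 186.87 = 2.78%.
Change = 2.78% − 3.55% = −0.77 percentage points.

The unemployment rate changes by −0.77 percentage points.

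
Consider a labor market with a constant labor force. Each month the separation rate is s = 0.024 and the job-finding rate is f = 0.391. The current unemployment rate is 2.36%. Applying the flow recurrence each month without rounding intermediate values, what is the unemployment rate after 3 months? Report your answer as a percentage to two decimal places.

Unemployment rate after three months ≈ 5.10%.

With a fixed labor force, u_{t+1} = u_t + s·(1−u_t) − f·u_t = u_t·(1−s−f) + s.
Here 1−s−f = 0.585 and s = 0.024.
u_1 = 0.023600 × 0.585 + 0.024 = 0.037806.
u_2 = 0.037806 × 0.585 + 0.024 = 0.046117.
u_3 = 0.046117 × 0.585 + 0.024 = 0.050978.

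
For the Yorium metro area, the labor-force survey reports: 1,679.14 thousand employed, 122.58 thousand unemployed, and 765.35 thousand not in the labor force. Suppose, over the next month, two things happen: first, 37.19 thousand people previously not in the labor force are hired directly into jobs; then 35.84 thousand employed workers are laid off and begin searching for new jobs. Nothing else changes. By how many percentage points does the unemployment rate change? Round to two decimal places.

The unemployment rate changes by +1.81 percentage points.

Initially, labor force = 1,679.14 + 122.58 = 1,801.72 thousand, so u = 122.58/1,801.72 = 6.80%.
After the first change, employed and labor force both rise by 37.19; unemployed unchanged → E = 1,716.33, U = 122.58, labor force = 1,838.91 thousand.
After the second change, employed falls and unemployed rises by 35.84; labor force unchanged → E = 1,680.49, U = 158.42, labor force = 1,838.91 thousand.
New unemployment rate = 158.42 / 1,838.91 = 8.61%.
Change = 8.61% − 6.80% = +1.81 percentage points.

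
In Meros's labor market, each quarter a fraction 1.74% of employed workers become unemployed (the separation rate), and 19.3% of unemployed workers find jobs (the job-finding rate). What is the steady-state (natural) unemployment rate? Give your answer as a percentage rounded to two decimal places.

At steady state the flows balance: s·E = f·U, so U/(E+U) = s/(s+f).
u* = 1.74 / (1.74 + 19.3) = 1.74 / 21.04 = 8.27%.

Steady-state unemployment rate ≈ 8.27%.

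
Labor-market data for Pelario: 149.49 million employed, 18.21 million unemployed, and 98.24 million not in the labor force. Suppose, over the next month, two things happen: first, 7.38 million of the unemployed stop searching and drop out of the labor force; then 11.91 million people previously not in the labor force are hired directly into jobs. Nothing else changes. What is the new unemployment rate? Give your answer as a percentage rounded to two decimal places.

Initially, labor force = 149.49 + 18.21 = 167.70 million, so u = 18.21/167.70 = 10.86%.
After the first change, unemployed and labor force both fall by 7.38 → E = 149.49, U = 10.83, labor force = 160.32 million.
After the second change, employed and labor force both rise by 11.91; unemployed unchanged → E = 161.40, U = 10.83, labor force = 172.23 million.
New unemployment rate = 10.83 / 172.23 = 6.29%.

New unemployment rate ≈ 6.29%.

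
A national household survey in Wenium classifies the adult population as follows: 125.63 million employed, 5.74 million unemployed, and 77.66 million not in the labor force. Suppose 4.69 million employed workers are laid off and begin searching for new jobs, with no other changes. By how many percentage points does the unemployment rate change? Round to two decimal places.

The unemployment rate changes by +3.57 percentage points.

Initially, labor force = 125.63 + 5.74 = 131.37 million, so u = 5.74/131.37 = 4.37%.
After the change, employed falls and unemployed rises by 4.69; labor force unchanged → E = 120.94, U = 10.43, labor force = 131.37 million.
New unemployment rate = 10.43 / 131.37 = 7.94%.
Change = 7.94% − 4.37% = +3.57 percentage points.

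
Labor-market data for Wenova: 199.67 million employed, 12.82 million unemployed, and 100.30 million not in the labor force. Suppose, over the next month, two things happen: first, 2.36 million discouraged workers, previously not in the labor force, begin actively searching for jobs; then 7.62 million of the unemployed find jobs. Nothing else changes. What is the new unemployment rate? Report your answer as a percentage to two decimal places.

Initially, labor force = 199.67 + 12.82 = 212.49 million, so u = 12.82/212.49 = 6.03%.
After the first change, unemployed and labor force both rise by 2.36 → E = 199.67, U = 15.18, labor force = 214.85 million.
After the second change, unemployed falls and employed rises by 7.62; labor force unchanged → E = 207.29, U = 7.56, labor force = 214.85 million.
New unemployment rate = 7.56 / 214.85 = 3.52%.

New unemployment rate ≈ 3.52%.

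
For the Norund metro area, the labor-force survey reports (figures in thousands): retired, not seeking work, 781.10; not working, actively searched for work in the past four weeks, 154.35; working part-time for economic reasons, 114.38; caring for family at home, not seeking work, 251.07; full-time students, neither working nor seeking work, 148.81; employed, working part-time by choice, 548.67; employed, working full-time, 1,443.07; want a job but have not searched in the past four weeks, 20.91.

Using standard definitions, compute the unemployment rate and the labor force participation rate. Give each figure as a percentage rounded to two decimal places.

Employed = 114.38 + 548.67 + 1,443.07 = 2,106.12 thousand (anyone who worked, including part-time for economic reasons, counts as employed).
Unemployed = 154.35 thousand.
Labor force = 2,106.12 + 154.35 = 2,260.47 thousand.
Not in labor force = 781.10 + 251.07 + 148.81 + 20.91 = 1,201.89 thousand (those not working and not actively searching are outside the labor force — including those who want a job but have given up searching).
Civilian working-age population = 2,260.47 + 1,201.89 = 3,462.36 thousand.
Unemployment rate = 154.35 / 2,260.47 = 6.83%.
Labor force participation rate = 2,260.47 / 3,462.36 = 65.29%.

Unemployment rate ≈ 6.83%; labor force participation rate ≈ 65.29%.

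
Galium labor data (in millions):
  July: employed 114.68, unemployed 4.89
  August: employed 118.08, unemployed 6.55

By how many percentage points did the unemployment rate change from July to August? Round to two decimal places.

July: labor force = 114.68 + 4.89 = 119.57; u = 4.89/119.57 = 4.09%.
August: labor force = 118.08 + 6.55 = 124.63; u = 6.55/124.63 = 5.26%.
Change = 5.26% − 4.09% = +1.17 pp.

The unemployment rate changed by +1.17 percentage points.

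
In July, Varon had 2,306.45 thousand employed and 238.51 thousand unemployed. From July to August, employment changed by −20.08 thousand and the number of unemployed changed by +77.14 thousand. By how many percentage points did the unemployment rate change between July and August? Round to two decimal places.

July: labor force = 2,306.45 + 238.51 = 2,544.96; u = 238.51/2,544.96 = 9.37%.
August: labor force = 2,286.37 + 315.65 = 2,602.02; u = 315.65/2,602.02 = 12.13%.
Change = 12.13% − 9.37% = +2.76 pp.

The unemployment rate changed by +2.76 percentage points.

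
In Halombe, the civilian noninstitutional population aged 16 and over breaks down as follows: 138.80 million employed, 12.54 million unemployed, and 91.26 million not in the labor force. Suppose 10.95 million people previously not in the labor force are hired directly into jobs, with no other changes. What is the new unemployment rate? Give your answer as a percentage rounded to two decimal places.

New unemployment rate ≈ 7.73%.

Initially, labor force = 138.80 + 12.54 = 151.34 million, so u = 12.54/151.34 = 8.29%.
After the change, employed and labor force both rise by 10.95; unemployed unchanged → E = 149.75, U = 12.54, labor force = 162.29 million.
New unemployment rate = 12.54 / 162.29 = 7.73%.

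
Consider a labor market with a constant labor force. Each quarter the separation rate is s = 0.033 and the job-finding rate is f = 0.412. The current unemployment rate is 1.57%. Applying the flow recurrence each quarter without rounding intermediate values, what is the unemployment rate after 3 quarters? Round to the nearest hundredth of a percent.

With a fixed labor force, u_{t+1} = u_t + s·(1−u_t) − f·u_t = u_t·(1−s−f) + s.
Here 1−s−f = 0.555 and s = 0.033.
u_1 = 0.015700 × 0.555 + 0.033 = 0.041714.
u_2 = 0.041714 × 0.555 + 0.033 = 0.056151.
u_3 = 0.056151 × 0.555 + 0.033 = 0.064164.

Unemployment rate after three quarters ≈ 6.42%.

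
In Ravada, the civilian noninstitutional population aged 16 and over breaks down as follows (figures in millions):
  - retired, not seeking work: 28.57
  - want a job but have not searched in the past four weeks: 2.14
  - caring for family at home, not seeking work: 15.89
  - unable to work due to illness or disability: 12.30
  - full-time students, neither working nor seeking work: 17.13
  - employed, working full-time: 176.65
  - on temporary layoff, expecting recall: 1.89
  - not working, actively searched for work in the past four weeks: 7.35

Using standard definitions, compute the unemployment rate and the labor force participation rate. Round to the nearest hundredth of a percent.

Employed = 176.65 million.
Unemployed = 1.89 + 7.35 = 9.24 million (jobless and actively searching, or on temporary layoff).
Labor force = 176.65 + 9.24 = 185.89 million.
Not in labor force = 28.57 + 2.14 + 15.89 + 12.30 + 17.13 = 76.03 million (those not working and not actively searching are outside the labor force — including those who want a job but have given up searching).
Civilian working-age population = 185.89 + 76.03 = 261.92 million.
Unemployment rate = 9.24 / 185.89 = 4.97%.
Labor force participation rate = 185.89 / 261.92 = 70.97%.

Unemployment rate ≈ 4.97%; labor force participation rate ≈ 70.97%.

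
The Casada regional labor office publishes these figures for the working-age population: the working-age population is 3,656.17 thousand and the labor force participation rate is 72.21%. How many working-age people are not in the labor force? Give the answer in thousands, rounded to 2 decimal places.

Share not in the labor force = 1 − 0.7221 = 0.2779.
Not in labor force = 0.2779 × 3,656.17 ≈ 1,016.05 thousand.

About 1,016.05 thousand are not in the labor force.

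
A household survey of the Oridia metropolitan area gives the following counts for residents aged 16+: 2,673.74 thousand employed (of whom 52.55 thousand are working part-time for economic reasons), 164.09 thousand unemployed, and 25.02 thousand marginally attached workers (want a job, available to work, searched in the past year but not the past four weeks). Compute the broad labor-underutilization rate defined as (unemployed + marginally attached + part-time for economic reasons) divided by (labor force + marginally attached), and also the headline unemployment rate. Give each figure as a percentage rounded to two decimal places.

Broad underutilization rate ≈ 8.44%; headline unemployment rate ≈ 5.78%.

Labor force = 2,673.74 + 164.09 = 2,837.83 thousand.
Numerator = 164.09 + 25.02 + 52.55 = 241.66 thousand.
Denominator = 2,837.83 + 25.02 = 2,862.85 thousand.
Broad rate = 241.66 / 2,862.85 = 8.44%.
Headline unemployment rate = 164.09 / 2,837.83 = 5.78%.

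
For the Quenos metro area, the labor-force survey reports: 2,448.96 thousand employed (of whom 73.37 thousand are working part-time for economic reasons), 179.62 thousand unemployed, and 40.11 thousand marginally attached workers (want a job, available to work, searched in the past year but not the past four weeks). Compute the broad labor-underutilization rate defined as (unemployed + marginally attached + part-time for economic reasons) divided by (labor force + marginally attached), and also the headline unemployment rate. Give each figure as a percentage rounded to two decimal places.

Labor force = 2,448.96 + 179.62 = 2,628.58 thousand.
Numerator = 179.62 + 40.11 + 73.37 = 293.10 thousand.
Denominator = 2,628.58 + 40.11 = 2,668.69 thousand.
Broad rate = 293.10 / 2,668.69 = 10.98%.
Headline unemployment rate = 179.62 / 2,628.58 = 6.83%.

Broad underutilization rate ≈ 10.98%; headline unemployment rate ≈ 6.83%.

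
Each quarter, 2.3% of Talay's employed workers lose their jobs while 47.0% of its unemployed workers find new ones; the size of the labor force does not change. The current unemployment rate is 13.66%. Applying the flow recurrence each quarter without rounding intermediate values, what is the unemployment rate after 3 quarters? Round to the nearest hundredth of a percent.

With a fixed labor force, u_{t+1} = u_t + s·(1−u_t) − f·u_t = u_t·(1−s−f) + s.
Here 1−s−f = 0.507 and s = 0.023.
u_1 = 0.136600 × 0.507 + 0.023 = 0.092256.
u_2 = 0.092256 × 0.507 + 0.023 = 0.069774.
u_3 = 0.069774 × 0.507 + 0.023 = 0.058375.

Unemployment rate after three quarters ≈ 5.84%.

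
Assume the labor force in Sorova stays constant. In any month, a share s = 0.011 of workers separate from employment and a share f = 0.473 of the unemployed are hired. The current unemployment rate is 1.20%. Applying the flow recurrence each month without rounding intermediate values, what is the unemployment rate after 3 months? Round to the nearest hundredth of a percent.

Unemployment rate after three months ≈ 2.13%.

With a fixed labor force, u_{t+1} = u_t + s·(1−u_t) − f·u_t = u_t·(1−s−f) + s.
Here 1−s−f = 0.516 and s = 0.011.
u_1 = 0.012000 × 0.516 + 0.011 = 0.017192.
u_2 = 0.017192 × 0.516 + 0.011 = 0.019871.
u_3 = 0.019871 × 0.516 + 0.011 = 0.021253.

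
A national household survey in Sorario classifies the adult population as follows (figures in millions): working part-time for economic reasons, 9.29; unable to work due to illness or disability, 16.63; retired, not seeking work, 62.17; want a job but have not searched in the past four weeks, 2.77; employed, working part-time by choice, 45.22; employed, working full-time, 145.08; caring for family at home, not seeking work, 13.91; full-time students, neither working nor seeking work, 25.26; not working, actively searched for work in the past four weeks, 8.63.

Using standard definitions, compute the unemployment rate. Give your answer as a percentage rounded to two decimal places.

Unemployment rate ≈ 4.14%.

Employed = 9.29 + 45.22 + 145.08 = 199.59 million (anyone who worked, including part-time for economic reasons, counts as employed).
Unemployed = 8.63 million.
Labor force = 199.59 + 8.63 = 208.22 million.
Unemployment rate = 8.63 / 208.22 = 4.14%.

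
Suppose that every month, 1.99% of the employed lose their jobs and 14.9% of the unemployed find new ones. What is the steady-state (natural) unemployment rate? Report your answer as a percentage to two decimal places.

At steady state the flows balance: s·E = f·U, so U/(E+U) = s/(s+f).
u* = 1.99 / (1.99 + 14.9) = 1.99 / 16.89 = 11.78%.

Steady-state unemployment rate ≈ 11.78%.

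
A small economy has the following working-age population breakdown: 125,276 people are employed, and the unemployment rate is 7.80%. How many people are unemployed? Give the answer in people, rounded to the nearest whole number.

About 10,598 are unemployed.

Let U be the number unemployed. The labor force is E + U, and U/(E+U) = 0.0780.
So U = 0.0780 × 125,276 / (1 − 0.0780) = 9771.53 / 0.9220 ≈ 10,598.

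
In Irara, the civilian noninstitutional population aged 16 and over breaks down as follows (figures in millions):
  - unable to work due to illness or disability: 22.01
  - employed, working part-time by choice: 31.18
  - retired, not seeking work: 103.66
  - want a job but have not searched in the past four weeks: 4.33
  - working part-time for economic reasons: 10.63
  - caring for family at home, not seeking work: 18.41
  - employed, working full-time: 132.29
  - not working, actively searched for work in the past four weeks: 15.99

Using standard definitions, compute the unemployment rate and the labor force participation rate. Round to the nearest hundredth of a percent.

Unemployment rate ≈ 8.41%; labor force participation rate ≈ 56.16%.

Employed = 31.18 + 10.63 + 132.29 = 174.10 million (anyone who worked, including part-time for economic reasons, counts as employed).
Unemployed = 15.99 million.
Labor force = 174.10 + 15.99 = 190.09 million.
Not in labor force = 22.01 + 103.66 + 4.33 + 18.41 = 148.41 million (those not working and not actively searching are outside the labor force — including those who want a job but have given up searching).
Civilian working-age population = 190.09 + 148.41 = 338.50 million.
Unemployment rate = 15.99 / 190.09 = 8.41%.
Labor force participation rate = 190.09 / 338.50 = 56.16%.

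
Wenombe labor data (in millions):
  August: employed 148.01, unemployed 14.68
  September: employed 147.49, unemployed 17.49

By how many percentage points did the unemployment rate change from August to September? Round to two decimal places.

August: labor force = 148.01 + 14.68 = 162.69; u = 14.68/162.69 = 9.02%.
September: labor force = 147.49 + 17.49 = 164.98; u = 17.49/164.98 = 10.60%.
Change = 10.60% − 9.02% = +1.58 pp.

The unemployment rate changed by +1.58 percentage points.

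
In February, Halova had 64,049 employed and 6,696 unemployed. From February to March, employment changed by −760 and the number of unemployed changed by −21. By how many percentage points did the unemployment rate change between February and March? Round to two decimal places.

The unemployment rate changed by +0.08 percentage points.

February: labor force = 64,049 + 6,696 = 70,745; u = 6,696/70,745 = 9.46%.
March: labor force = 63,289 + 6,675 = 69,964; u = 6,675/69,964 = 9.54%.
Change = 9.54% − 9.46% = +0.08 pp.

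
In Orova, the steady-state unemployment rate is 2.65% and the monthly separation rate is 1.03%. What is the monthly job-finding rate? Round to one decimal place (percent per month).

Job-finding rate ≈ 37.8% per month.

From u* = s/(s+f): f = s·(1−u)/u.
f = 1.03 × (1 − 0.0265) / 0.0265 = 1.0027 / 0.0265 ≈ 37.8% per month.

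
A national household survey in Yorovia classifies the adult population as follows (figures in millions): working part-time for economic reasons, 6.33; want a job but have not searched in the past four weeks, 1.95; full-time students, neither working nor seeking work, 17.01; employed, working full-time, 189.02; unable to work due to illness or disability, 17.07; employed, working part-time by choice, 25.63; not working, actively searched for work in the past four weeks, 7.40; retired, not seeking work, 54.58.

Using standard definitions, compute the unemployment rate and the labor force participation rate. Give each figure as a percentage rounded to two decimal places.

Unemployment rate ≈ 3.24%; labor force participation rate ≈ 71.59%.

Employed = 6.33 + 189.02 + 25.63 = 220.98 million (anyone who worked, including part-time for economic reasons, counts as employed).
Unemployed = 7.40 million.
Labor force = 220.98 + 7.40 = 228.38 million.
Not in labor force = 1.95 + 17.01 + 17.07 + 54.58 = 90.61 million (those not working and not actively searching are outside the labor force — including those who want a job but have given up searching).
Civilian working-age population = 228.38 + 90.61 = 318.99 million.
Unemployment rate = 7.40 / 228.38 = 3.24%.
Labor force participation rate = 228.38 / 318.99 = 71.59%.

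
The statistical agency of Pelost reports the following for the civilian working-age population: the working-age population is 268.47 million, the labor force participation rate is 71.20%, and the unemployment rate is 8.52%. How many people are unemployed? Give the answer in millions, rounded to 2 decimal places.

About 16.29 million are unemployed.

Labor force = 0.7120 × 268.47 = 191.15 million.
Unemployed = 0.0852 × 191.15 ≈ 16.29 million.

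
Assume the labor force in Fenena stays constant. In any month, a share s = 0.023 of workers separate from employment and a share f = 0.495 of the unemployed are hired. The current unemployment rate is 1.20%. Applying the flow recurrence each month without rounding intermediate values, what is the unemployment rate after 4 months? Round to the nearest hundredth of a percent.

With a fixed labor force, u_{t+1} = u_t + s·(1−u_t) − f·u_t = u_t·(1−s−f) + s.
Here 1−s−f = 0.482 and s = 0.023.
u_1 = 0.012000 × 0.482 + 0.023 = 0.028784.
u_2 = 0.028784 × 0.482 + 0.023 = 0.036874.
u_3 = 0.036874 × 0.482 + 0.023 = 0.040773.
u_4 = 0.040773 × 0.482 + 0.023 = 0.042653.

Unemployment rate after four months ≈ 4.27%.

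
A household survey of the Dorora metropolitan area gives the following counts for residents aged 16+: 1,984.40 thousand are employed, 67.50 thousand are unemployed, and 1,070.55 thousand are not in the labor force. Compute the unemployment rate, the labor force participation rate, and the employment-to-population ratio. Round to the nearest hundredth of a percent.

Unemployment rate ≈ 3.29%; labor force participation rate ≈ 65.71%; employment-population ratio ≈ 63.55%.

Labor force = employed + unemployed = 1,984.40 + 67.50 = 2,051.90 thousand.
Working-age population = 2,051.90 + 1,070.55 = 3,122.45 thousand.
Unemployment rate = 67.50 / 2,051.90 = 3.29%.
Labor force participation rate = 2,051.90 / 3,122.45 = 65.71%.
Employment-population ratio = 1,984.40 / 3,122.45 = 63.55%.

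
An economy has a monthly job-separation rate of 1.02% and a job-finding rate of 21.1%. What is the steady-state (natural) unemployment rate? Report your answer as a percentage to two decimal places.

Steady-state unemployment rate ≈ 4.61%.

At steady state the flows balance: s·E = f·U, so U/(E+U) = s/(s+f).
u* = 1.02 / (1.02 + 21.1) = 1.02 / 22.12 = 4.61%.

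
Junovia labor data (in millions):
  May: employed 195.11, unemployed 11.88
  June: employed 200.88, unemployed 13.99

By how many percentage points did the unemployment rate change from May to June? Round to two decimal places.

The unemployment rate changed by +0.77 percentage points.

May: labor force = 195.11 + 11.88 = 206.99; u = 11.88/206.99 = 5.74%.
June: labor force = 200.88 + 13.99 = 214.87; u = 13.99/214.87 = 6.51%.
Change = 6.51% − 5.74% = +0.77 pp.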